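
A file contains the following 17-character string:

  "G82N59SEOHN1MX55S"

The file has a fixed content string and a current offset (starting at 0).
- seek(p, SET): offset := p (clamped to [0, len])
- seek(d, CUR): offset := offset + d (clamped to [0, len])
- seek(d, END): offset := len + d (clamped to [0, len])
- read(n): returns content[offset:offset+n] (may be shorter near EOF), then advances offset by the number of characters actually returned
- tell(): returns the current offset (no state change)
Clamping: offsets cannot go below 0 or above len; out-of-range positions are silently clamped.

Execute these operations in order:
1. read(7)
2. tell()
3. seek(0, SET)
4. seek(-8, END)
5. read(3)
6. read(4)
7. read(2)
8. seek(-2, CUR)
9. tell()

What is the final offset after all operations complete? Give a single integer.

Answer: 15

Derivation:
After 1 (read(7)): returned 'G82N59S', offset=7
After 2 (tell()): offset=7
After 3 (seek(0, SET)): offset=0
After 4 (seek(-8, END)): offset=9
After 5 (read(3)): returned 'HN1', offset=12
After 6 (read(4)): returned 'MX55', offset=16
After 7 (read(2)): returned 'S', offset=17
After 8 (seek(-2, CUR)): offset=15
After 9 (tell()): offset=15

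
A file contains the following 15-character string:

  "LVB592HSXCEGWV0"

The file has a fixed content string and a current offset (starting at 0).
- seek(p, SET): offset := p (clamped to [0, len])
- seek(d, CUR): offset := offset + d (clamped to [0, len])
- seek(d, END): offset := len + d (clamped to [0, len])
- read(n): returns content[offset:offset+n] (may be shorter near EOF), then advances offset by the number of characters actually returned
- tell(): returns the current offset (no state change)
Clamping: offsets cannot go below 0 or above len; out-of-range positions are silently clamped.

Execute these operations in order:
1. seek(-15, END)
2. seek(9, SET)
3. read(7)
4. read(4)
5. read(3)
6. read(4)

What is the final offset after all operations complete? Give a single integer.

After 1 (seek(-15, END)): offset=0
After 2 (seek(9, SET)): offset=9
After 3 (read(7)): returned 'CEGWV0', offset=15
After 4 (read(4)): returned '', offset=15
After 5 (read(3)): returned '', offset=15
After 6 (read(4)): returned '', offset=15

Answer: 15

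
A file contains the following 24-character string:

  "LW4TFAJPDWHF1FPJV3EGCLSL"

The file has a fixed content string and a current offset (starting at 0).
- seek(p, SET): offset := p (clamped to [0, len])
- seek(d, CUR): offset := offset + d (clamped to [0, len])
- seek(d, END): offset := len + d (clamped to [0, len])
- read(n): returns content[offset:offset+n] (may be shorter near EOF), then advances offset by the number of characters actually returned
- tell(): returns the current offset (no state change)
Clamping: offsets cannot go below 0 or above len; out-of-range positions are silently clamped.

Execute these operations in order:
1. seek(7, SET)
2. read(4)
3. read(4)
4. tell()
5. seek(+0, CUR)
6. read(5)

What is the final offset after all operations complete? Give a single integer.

Answer: 20

Derivation:
After 1 (seek(7, SET)): offset=7
After 2 (read(4)): returned 'PDWH', offset=11
After 3 (read(4)): returned 'F1FP', offset=15
After 4 (tell()): offset=15
After 5 (seek(+0, CUR)): offset=15
After 6 (read(5)): returned 'JV3EG', offset=20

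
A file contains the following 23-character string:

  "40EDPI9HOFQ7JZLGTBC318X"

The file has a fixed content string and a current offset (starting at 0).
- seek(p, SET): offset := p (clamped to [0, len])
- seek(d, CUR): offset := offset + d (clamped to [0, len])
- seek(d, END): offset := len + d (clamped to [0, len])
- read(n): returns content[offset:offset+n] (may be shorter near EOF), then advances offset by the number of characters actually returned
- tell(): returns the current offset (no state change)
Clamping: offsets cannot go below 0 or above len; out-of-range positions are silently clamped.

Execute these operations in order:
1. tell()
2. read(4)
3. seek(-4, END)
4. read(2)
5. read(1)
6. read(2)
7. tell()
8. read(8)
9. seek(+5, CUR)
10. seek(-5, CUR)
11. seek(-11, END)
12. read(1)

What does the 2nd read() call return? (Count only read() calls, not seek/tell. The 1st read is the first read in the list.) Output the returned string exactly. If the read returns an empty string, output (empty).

Answer: 31

Derivation:
After 1 (tell()): offset=0
After 2 (read(4)): returned '40ED', offset=4
After 3 (seek(-4, END)): offset=19
After 4 (read(2)): returned '31', offset=21
After 5 (read(1)): returned '8', offset=22
After 6 (read(2)): returned 'X', offset=23
After 7 (tell()): offset=23
After 8 (read(8)): returned '', offset=23
After 9 (seek(+5, CUR)): offset=23
After 10 (seek(-5, CUR)): offset=18
After 11 (seek(-11, END)): offset=12
After 12 (read(1)): returned 'J', offset=13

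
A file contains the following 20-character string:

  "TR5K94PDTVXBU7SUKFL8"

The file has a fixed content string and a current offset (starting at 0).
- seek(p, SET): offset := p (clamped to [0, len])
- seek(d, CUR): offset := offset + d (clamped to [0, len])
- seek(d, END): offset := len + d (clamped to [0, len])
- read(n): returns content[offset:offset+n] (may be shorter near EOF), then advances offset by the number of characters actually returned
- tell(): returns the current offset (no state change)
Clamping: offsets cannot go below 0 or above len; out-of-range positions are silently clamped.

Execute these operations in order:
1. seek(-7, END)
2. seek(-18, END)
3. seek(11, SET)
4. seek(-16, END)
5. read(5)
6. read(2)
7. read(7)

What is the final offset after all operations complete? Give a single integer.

After 1 (seek(-7, END)): offset=13
After 2 (seek(-18, END)): offset=2
After 3 (seek(11, SET)): offset=11
After 4 (seek(-16, END)): offset=4
After 5 (read(5)): returned '94PDT', offset=9
After 6 (read(2)): returned 'VX', offset=11
After 7 (read(7)): returned 'BU7SUKF', offset=18

Answer: 18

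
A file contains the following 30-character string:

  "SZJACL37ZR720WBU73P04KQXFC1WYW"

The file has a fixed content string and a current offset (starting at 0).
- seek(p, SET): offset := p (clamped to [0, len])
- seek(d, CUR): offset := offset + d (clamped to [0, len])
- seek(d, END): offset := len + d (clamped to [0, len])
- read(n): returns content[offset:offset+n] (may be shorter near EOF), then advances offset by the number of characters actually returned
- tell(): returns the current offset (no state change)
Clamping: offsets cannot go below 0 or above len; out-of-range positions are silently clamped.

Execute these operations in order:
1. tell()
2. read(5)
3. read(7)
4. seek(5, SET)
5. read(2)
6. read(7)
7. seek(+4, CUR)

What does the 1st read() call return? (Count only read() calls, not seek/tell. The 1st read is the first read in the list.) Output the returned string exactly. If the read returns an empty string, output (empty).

Answer: SZJAC

Derivation:
After 1 (tell()): offset=0
After 2 (read(5)): returned 'SZJAC', offset=5
After 3 (read(7)): returned 'L37ZR72', offset=12
After 4 (seek(5, SET)): offset=5
After 5 (read(2)): returned 'L3', offset=7
After 6 (read(7)): returned '7ZR720W', offset=14
After 7 (seek(+4, CUR)): offset=18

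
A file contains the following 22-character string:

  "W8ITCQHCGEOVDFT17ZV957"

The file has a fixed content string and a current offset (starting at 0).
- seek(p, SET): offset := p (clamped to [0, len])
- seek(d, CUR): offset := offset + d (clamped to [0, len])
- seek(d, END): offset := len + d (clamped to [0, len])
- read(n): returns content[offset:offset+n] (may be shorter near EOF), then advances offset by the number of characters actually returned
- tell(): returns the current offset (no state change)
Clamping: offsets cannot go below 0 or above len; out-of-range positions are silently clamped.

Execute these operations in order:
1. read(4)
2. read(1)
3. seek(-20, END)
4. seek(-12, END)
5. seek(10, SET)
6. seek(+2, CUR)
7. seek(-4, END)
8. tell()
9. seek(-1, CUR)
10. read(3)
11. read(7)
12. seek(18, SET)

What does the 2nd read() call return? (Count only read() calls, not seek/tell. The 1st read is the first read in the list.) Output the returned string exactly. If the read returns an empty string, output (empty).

After 1 (read(4)): returned 'W8IT', offset=4
After 2 (read(1)): returned 'C', offset=5
After 3 (seek(-20, END)): offset=2
After 4 (seek(-12, END)): offset=10
After 5 (seek(10, SET)): offset=10
After 6 (seek(+2, CUR)): offset=12
After 7 (seek(-4, END)): offset=18
After 8 (tell()): offset=18
After 9 (seek(-1, CUR)): offset=17
After 10 (read(3)): returned 'ZV9', offset=20
After 11 (read(7)): returned '57', offset=22
After 12 (seek(18, SET)): offset=18

Answer: C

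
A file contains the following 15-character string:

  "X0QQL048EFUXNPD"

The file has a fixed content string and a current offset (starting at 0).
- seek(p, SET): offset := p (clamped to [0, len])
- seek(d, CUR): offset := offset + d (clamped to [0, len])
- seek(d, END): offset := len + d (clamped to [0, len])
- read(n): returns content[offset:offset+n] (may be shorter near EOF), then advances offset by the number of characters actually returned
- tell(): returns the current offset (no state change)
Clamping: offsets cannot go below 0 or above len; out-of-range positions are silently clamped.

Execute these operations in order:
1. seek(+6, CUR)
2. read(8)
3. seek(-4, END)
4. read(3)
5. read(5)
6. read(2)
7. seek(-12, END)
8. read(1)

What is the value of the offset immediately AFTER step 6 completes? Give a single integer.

After 1 (seek(+6, CUR)): offset=6
After 2 (read(8)): returned '48EFUXNP', offset=14
After 3 (seek(-4, END)): offset=11
After 4 (read(3)): returned 'XNP', offset=14
After 5 (read(5)): returned 'D', offset=15
After 6 (read(2)): returned '', offset=15

Answer: 15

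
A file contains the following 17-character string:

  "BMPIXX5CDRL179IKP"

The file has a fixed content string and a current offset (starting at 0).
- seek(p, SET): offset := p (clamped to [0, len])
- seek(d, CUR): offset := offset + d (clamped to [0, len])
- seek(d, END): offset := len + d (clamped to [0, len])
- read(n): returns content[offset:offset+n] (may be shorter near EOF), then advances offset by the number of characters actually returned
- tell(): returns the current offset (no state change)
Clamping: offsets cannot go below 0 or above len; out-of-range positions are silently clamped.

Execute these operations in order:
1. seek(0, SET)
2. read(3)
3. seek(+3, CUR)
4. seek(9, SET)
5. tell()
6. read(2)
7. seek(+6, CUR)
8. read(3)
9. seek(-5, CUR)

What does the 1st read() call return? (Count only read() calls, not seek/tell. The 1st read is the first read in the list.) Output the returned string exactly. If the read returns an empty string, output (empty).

Answer: BMP

Derivation:
After 1 (seek(0, SET)): offset=0
After 2 (read(3)): returned 'BMP', offset=3
After 3 (seek(+3, CUR)): offset=6
After 4 (seek(9, SET)): offset=9
After 5 (tell()): offset=9
After 6 (read(2)): returned 'RL', offset=11
After 7 (seek(+6, CUR)): offset=17
After 8 (read(3)): returned '', offset=17
After 9 (seek(-5, CUR)): offset=12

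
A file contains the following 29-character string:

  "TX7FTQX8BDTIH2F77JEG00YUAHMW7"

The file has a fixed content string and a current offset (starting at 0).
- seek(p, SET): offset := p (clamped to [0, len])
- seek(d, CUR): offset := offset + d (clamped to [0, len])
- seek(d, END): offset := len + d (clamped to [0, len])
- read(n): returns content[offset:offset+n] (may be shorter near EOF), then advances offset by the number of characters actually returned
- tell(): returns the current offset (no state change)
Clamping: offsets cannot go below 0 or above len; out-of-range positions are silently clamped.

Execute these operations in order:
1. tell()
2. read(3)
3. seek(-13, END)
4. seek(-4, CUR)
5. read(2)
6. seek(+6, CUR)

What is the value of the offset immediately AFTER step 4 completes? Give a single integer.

After 1 (tell()): offset=0
After 2 (read(3)): returned 'TX7', offset=3
After 3 (seek(-13, END)): offset=16
After 4 (seek(-4, CUR)): offset=12

Answer: 12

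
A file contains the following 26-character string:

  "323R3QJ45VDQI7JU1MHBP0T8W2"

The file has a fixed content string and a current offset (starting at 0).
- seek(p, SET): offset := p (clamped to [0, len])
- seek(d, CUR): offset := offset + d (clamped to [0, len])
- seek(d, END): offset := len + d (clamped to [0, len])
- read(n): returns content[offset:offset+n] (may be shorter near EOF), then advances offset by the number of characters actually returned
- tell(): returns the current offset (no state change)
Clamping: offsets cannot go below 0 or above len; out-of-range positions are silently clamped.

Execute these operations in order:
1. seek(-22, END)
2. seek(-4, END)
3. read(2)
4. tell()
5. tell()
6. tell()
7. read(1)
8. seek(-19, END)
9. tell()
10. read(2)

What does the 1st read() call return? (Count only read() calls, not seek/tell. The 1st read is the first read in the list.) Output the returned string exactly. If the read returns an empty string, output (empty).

Answer: T8

Derivation:
After 1 (seek(-22, END)): offset=4
After 2 (seek(-4, END)): offset=22
After 3 (read(2)): returned 'T8', offset=24
After 4 (tell()): offset=24
After 5 (tell()): offset=24
After 6 (tell()): offset=24
After 7 (read(1)): returned 'W', offset=25
After 8 (seek(-19, END)): offset=7
After 9 (tell()): offset=7
After 10 (read(2)): returned '45', offset=9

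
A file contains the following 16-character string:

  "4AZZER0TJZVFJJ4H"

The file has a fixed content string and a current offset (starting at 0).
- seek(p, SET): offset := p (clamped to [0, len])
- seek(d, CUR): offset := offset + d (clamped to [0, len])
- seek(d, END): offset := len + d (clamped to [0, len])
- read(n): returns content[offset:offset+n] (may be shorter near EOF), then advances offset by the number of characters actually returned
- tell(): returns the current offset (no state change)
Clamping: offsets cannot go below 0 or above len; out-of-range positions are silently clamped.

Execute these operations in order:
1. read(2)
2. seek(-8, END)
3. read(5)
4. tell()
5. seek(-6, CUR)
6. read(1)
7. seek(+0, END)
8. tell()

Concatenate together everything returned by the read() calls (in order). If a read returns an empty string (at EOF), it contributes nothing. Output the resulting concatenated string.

After 1 (read(2)): returned '4A', offset=2
After 2 (seek(-8, END)): offset=8
After 3 (read(5)): returned 'JZVFJ', offset=13
After 4 (tell()): offset=13
After 5 (seek(-6, CUR)): offset=7
After 6 (read(1)): returned 'T', offset=8
After 7 (seek(+0, END)): offset=16
After 8 (tell()): offset=16

Answer: 4AJZVFJT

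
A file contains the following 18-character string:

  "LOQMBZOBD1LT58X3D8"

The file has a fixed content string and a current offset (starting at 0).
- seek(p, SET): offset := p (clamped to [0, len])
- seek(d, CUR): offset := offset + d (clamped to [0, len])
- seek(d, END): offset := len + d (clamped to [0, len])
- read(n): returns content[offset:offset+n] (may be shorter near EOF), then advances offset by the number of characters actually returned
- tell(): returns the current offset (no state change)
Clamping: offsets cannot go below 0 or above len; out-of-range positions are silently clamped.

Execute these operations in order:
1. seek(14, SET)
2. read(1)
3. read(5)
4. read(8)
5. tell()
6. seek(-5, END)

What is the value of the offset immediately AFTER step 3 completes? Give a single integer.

After 1 (seek(14, SET)): offset=14
After 2 (read(1)): returned 'X', offset=15
After 3 (read(5)): returned '3D8', offset=18

Answer: 18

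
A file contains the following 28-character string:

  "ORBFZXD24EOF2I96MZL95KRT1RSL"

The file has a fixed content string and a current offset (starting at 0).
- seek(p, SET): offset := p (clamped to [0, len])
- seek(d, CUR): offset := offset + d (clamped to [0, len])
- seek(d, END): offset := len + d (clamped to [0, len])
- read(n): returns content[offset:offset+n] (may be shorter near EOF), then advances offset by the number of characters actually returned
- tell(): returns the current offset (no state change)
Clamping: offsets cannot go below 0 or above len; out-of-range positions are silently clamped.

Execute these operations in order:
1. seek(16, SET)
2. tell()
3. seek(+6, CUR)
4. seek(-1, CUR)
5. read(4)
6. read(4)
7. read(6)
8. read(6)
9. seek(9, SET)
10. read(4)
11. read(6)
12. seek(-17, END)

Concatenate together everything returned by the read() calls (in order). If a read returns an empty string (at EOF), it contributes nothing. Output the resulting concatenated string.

Answer: KRT1RSLEOF2I96MZL

Derivation:
After 1 (seek(16, SET)): offset=16
After 2 (tell()): offset=16
After 3 (seek(+6, CUR)): offset=22
After 4 (seek(-1, CUR)): offset=21
After 5 (read(4)): returned 'KRT1', offset=25
After 6 (read(4)): returned 'RSL', offset=28
After 7 (read(6)): returned '', offset=28
After 8 (read(6)): returned '', offset=28
After 9 (seek(9, SET)): offset=9
After 10 (read(4)): returned 'EOF2', offset=13
After 11 (read(6)): returned 'I96MZL', offset=19
After 12 (seek(-17, END)): offset=11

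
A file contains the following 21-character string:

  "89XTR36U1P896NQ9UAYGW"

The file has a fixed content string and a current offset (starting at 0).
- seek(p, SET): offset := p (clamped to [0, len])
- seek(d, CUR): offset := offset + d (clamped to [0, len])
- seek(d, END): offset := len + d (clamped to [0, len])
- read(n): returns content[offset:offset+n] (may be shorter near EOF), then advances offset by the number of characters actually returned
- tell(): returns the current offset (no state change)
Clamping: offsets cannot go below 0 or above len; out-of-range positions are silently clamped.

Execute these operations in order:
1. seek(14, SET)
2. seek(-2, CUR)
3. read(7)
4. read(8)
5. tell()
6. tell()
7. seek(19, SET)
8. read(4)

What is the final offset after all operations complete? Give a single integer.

Answer: 21

Derivation:
After 1 (seek(14, SET)): offset=14
After 2 (seek(-2, CUR)): offset=12
After 3 (read(7)): returned '6NQ9UAY', offset=19
After 4 (read(8)): returned 'GW', offset=21
After 5 (tell()): offset=21
After 6 (tell()): offset=21
After 7 (seek(19, SET)): offset=19
After 8 (read(4)): returned 'GW', offset=21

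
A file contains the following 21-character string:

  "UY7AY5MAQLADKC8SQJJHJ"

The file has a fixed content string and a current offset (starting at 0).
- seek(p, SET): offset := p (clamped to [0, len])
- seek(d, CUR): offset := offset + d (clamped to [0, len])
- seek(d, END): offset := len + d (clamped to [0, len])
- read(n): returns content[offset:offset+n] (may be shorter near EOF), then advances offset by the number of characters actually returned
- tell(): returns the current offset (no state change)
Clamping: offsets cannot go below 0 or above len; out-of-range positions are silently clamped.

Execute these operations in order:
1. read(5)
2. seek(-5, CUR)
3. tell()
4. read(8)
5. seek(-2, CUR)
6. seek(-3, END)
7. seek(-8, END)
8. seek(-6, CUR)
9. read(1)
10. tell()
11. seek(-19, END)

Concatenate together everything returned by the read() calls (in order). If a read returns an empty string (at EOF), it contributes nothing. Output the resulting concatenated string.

After 1 (read(5)): returned 'UY7AY', offset=5
After 2 (seek(-5, CUR)): offset=0
After 3 (tell()): offset=0
After 4 (read(8)): returned 'UY7AY5MA', offset=8
After 5 (seek(-2, CUR)): offset=6
After 6 (seek(-3, END)): offset=18
After 7 (seek(-8, END)): offset=13
After 8 (seek(-6, CUR)): offset=7
After 9 (read(1)): returned 'A', offset=8
After 10 (tell()): offset=8
After 11 (seek(-19, END)): offset=2

Answer: UY7AYUY7AY5MAA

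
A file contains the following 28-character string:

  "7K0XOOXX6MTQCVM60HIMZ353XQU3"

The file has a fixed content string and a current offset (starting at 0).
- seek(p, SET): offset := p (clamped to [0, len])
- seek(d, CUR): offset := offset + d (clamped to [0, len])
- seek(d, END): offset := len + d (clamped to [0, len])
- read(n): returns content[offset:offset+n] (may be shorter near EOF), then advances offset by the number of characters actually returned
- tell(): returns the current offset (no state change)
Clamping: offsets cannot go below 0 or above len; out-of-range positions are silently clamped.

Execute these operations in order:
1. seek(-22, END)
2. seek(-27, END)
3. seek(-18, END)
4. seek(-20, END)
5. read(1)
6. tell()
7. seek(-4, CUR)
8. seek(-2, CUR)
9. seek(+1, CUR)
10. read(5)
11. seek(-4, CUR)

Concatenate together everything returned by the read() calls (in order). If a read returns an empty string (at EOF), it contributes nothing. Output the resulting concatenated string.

After 1 (seek(-22, END)): offset=6
After 2 (seek(-27, END)): offset=1
After 3 (seek(-18, END)): offset=10
After 4 (seek(-20, END)): offset=8
After 5 (read(1)): returned '6', offset=9
After 6 (tell()): offset=9
After 7 (seek(-4, CUR)): offset=5
After 8 (seek(-2, CUR)): offset=3
After 9 (seek(+1, CUR)): offset=4
After 10 (read(5)): returned 'OOXX6', offset=9
After 11 (seek(-4, CUR)): offset=5

Answer: 6OOXX6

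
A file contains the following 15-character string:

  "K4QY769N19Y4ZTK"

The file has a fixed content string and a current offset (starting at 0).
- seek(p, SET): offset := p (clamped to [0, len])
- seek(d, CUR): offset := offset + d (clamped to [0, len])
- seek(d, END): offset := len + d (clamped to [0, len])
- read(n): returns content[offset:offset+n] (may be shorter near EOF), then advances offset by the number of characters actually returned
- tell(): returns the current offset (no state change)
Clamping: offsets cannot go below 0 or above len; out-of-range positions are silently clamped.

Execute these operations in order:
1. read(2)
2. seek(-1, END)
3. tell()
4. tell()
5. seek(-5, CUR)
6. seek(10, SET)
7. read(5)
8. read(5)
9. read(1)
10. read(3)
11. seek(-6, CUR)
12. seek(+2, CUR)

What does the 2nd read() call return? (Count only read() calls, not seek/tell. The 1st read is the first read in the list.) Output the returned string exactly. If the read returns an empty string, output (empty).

Answer: Y4ZTK

Derivation:
After 1 (read(2)): returned 'K4', offset=2
After 2 (seek(-1, END)): offset=14
After 3 (tell()): offset=14
After 4 (tell()): offset=14
After 5 (seek(-5, CUR)): offset=9
After 6 (seek(10, SET)): offset=10
After 7 (read(5)): returned 'Y4ZTK', offset=15
After 8 (read(5)): returned '', offset=15
After 9 (read(1)): returned '', offset=15
After 10 (read(3)): returned '', offset=15
After 11 (seek(-6, CUR)): offset=9
After 12 (seek(+2, CUR)): offset=11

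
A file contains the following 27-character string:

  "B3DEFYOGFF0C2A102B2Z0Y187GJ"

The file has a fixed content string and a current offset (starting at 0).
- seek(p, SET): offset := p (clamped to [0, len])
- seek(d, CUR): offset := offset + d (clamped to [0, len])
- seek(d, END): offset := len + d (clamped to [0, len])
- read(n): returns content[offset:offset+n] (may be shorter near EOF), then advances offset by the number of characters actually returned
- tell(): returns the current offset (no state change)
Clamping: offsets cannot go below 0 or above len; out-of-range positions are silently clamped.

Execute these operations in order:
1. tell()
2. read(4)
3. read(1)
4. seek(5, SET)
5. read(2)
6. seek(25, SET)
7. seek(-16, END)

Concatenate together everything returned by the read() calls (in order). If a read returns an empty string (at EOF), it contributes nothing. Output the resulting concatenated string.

After 1 (tell()): offset=0
After 2 (read(4)): returned 'B3DE', offset=4
After 3 (read(1)): returned 'F', offset=5
After 4 (seek(5, SET)): offset=5
After 5 (read(2)): returned 'YO', offset=7
After 6 (seek(25, SET)): offset=25
After 7 (seek(-16, END)): offset=11

Answer: B3DEFYO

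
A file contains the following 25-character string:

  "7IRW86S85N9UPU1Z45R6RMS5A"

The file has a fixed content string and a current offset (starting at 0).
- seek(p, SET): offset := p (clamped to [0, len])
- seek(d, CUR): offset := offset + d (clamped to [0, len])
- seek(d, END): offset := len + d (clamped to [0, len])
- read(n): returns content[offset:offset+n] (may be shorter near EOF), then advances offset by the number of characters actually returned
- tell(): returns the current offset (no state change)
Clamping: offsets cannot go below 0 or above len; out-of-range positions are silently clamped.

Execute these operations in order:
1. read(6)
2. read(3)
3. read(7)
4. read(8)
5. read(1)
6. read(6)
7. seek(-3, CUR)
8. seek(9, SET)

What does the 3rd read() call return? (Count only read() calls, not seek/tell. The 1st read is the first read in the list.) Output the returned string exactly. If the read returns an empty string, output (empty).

Answer: N9UPU1Z

Derivation:
After 1 (read(6)): returned '7IRW86', offset=6
After 2 (read(3)): returned 'S85', offset=9
After 3 (read(7)): returned 'N9UPU1Z', offset=16
After 4 (read(8)): returned '45R6RMS5', offset=24
After 5 (read(1)): returned 'A', offset=25
After 6 (read(6)): returned '', offset=25
After 7 (seek(-3, CUR)): offset=22
After 8 (seek(9, SET)): offset=9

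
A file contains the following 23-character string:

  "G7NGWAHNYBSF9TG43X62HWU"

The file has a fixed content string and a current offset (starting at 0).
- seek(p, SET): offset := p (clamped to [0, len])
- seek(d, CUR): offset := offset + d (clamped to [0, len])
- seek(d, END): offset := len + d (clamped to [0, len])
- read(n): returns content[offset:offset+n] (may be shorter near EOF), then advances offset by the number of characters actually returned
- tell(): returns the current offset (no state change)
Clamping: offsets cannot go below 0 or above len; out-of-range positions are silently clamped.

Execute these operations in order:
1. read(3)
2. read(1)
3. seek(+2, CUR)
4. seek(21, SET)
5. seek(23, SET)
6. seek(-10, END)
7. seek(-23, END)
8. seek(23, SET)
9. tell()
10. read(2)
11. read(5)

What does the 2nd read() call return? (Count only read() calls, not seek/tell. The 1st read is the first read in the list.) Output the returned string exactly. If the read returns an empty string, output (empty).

Answer: G

Derivation:
After 1 (read(3)): returned 'G7N', offset=3
After 2 (read(1)): returned 'G', offset=4
After 3 (seek(+2, CUR)): offset=6
After 4 (seek(21, SET)): offset=21
After 5 (seek(23, SET)): offset=23
After 6 (seek(-10, END)): offset=13
After 7 (seek(-23, END)): offset=0
After 8 (seek(23, SET)): offset=23
After 9 (tell()): offset=23
After 10 (read(2)): returned '', offset=23
After 11 (read(5)): returned '', offset=23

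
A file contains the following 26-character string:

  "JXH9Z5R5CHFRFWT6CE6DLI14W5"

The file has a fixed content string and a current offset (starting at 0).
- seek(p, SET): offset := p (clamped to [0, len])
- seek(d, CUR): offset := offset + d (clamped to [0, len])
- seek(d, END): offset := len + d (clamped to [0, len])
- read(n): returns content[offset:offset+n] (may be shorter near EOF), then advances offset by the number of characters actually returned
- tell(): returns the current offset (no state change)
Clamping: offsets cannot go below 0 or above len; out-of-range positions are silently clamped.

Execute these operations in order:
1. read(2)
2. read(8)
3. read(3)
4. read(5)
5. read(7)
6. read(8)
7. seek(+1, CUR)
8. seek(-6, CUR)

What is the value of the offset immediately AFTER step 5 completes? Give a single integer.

After 1 (read(2)): returned 'JX', offset=2
After 2 (read(8)): returned 'H9Z5R5CH', offset=10
After 3 (read(3)): returned 'FRF', offset=13
After 4 (read(5)): returned 'WT6CE', offset=18
After 5 (read(7)): returned '6DLI14W', offset=25

Answer: 25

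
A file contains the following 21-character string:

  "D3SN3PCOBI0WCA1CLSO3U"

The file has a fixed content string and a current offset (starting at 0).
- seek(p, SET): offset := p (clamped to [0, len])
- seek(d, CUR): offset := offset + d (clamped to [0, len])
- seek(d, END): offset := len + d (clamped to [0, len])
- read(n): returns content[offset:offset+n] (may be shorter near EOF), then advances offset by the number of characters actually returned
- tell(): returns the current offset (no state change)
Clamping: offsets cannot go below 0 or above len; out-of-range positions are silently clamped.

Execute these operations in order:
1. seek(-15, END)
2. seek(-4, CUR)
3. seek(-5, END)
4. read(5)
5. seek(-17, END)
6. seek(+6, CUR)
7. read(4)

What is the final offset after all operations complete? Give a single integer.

Answer: 14

Derivation:
After 1 (seek(-15, END)): offset=6
After 2 (seek(-4, CUR)): offset=2
After 3 (seek(-5, END)): offset=16
After 4 (read(5)): returned 'LSO3U', offset=21
After 5 (seek(-17, END)): offset=4
After 6 (seek(+6, CUR)): offset=10
After 7 (read(4)): returned '0WCA', offset=14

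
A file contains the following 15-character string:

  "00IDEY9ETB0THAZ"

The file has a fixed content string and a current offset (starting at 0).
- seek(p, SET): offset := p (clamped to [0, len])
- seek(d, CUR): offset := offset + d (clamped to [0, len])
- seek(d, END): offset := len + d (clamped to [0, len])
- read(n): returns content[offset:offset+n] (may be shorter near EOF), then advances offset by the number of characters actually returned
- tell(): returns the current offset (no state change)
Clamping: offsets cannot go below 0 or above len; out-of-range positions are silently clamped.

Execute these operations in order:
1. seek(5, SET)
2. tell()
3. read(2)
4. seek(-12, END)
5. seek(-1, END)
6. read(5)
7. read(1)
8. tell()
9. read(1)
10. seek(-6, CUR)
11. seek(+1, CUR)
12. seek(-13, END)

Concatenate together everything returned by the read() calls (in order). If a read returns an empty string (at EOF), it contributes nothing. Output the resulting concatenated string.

Answer: Y9Z

Derivation:
After 1 (seek(5, SET)): offset=5
After 2 (tell()): offset=5
After 3 (read(2)): returned 'Y9', offset=7
After 4 (seek(-12, END)): offset=3
After 5 (seek(-1, END)): offset=14
After 6 (read(5)): returned 'Z', offset=15
After 7 (read(1)): returned '', offset=15
After 8 (tell()): offset=15
After 9 (read(1)): returned '', offset=15
After 10 (seek(-6, CUR)): offset=9
After 11 (seek(+1, CUR)): offset=10
After 12 (seek(-13, END)): offset=2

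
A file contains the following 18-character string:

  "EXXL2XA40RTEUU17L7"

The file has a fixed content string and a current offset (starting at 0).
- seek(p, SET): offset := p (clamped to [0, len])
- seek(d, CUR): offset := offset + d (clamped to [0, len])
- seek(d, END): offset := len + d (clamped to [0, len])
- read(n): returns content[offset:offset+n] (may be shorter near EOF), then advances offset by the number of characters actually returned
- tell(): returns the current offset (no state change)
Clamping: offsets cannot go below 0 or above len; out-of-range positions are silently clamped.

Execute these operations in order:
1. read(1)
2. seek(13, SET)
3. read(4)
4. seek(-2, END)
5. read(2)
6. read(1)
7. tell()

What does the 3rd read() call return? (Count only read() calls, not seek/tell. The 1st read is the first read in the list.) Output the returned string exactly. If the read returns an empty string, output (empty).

After 1 (read(1)): returned 'E', offset=1
After 2 (seek(13, SET)): offset=13
After 3 (read(4)): returned 'U17L', offset=17
After 4 (seek(-2, END)): offset=16
After 5 (read(2)): returned 'L7', offset=18
After 6 (read(1)): returned '', offset=18
After 7 (tell()): offset=18

Answer: L7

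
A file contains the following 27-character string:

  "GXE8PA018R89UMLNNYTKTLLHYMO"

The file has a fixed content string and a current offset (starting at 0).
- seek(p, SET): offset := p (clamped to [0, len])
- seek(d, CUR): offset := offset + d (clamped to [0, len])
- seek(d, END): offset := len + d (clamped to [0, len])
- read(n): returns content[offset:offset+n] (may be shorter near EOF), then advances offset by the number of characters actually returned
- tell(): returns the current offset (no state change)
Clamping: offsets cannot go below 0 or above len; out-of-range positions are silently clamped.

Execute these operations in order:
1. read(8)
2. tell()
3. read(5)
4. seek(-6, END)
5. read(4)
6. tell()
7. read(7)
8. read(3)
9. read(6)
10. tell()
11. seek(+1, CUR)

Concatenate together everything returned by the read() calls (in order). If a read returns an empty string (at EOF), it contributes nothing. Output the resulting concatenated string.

After 1 (read(8)): returned 'GXE8PA01', offset=8
After 2 (tell()): offset=8
After 3 (read(5)): returned '8R89U', offset=13
After 4 (seek(-6, END)): offset=21
After 5 (read(4)): returned 'LLHY', offset=25
After 6 (tell()): offset=25
After 7 (read(7)): returned 'MO', offset=27
After 8 (read(3)): returned '', offset=27
After 9 (read(6)): returned '', offset=27
After 10 (tell()): offset=27
After 11 (seek(+1, CUR)): offset=27

Answer: GXE8PA018R89ULLHYMO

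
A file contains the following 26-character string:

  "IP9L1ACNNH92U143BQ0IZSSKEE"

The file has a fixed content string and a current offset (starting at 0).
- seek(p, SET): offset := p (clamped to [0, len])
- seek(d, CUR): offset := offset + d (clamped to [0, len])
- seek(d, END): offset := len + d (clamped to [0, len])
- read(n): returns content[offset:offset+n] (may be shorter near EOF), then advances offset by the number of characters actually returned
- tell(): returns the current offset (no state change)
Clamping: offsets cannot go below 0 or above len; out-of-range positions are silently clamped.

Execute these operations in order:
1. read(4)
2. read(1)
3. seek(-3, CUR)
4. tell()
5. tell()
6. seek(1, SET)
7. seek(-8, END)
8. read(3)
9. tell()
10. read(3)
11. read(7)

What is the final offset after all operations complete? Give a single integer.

After 1 (read(4)): returned 'IP9L', offset=4
After 2 (read(1)): returned '1', offset=5
After 3 (seek(-3, CUR)): offset=2
After 4 (tell()): offset=2
After 5 (tell()): offset=2
After 6 (seek(1, SET)): offset=1
After 7 (seek(-8, END)): offset=18
After 8 (read(3)): returned '0IZ', offset=21
After 9 (tell()): offset=21
After 10 (read(3)): returned 'SSK', offset=24
After 11 (read(7)): returned 'EE', offset=26

Answer: 26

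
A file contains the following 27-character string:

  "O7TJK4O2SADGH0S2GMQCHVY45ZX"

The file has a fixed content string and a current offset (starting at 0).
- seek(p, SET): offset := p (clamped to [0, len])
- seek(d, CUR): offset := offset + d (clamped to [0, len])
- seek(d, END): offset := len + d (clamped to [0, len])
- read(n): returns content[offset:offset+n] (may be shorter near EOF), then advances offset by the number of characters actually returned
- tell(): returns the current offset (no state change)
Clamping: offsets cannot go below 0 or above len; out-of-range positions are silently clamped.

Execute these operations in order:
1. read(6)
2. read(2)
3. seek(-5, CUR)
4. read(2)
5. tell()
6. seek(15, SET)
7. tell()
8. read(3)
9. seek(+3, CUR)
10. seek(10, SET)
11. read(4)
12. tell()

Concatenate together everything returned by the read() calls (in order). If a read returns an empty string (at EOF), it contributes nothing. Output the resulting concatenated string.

Answer: O7TJK4O2JK2GMDGH0

Derivation:
After 1 (read(6)): returned 'O7TJK4', offset=6
After 2 (read(2)): returned 'O2', offset=8
After 3 (seek(-5, CUR)): offset=3
After 4 (read(2)): returned 'JK', offset=5
After 5 (tell()): offset=5
After 6 (seek(15, SET)): offset=15
After 7 (tell()): offset=15
After 8 (read(3)): returned '2GM', offset=18
After 9 (seek(+3, CUR)): offset=21
After 10 (seek(10, SET)): offset=10
After 11 (read(4)): returned 'DGH0', offset=14
After 12 (tell()): offset=14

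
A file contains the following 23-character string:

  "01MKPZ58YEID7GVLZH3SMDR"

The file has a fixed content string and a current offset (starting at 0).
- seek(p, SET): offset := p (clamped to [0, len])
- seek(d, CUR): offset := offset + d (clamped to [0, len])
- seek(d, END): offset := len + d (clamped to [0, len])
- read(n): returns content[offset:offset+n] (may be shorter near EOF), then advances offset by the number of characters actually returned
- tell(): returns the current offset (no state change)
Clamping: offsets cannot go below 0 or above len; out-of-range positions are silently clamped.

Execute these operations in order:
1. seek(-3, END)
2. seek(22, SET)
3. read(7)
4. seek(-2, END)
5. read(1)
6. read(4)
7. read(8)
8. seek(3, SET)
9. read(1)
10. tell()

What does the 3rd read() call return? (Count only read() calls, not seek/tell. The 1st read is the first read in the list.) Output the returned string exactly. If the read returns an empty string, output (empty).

Answer: R

Derivation:
After 1 (seek(-3, END)): offset=20
After 2 (seek(22, SET)): offset=22
After 3 (read(7)): returned 'R', offset=23
After 4 (seek(-2, END)): offset=21
After 5 (read(1)): returned 'D', offset=22
After 6 (read(4)): returned 'R', offset=23
After 7 (read(8)): returned '', offset=23
After 8 (seek(3, SET)): offset=3
After 9 (read(1)): returned 'K', offset=4
After 10 (tell()): offset=4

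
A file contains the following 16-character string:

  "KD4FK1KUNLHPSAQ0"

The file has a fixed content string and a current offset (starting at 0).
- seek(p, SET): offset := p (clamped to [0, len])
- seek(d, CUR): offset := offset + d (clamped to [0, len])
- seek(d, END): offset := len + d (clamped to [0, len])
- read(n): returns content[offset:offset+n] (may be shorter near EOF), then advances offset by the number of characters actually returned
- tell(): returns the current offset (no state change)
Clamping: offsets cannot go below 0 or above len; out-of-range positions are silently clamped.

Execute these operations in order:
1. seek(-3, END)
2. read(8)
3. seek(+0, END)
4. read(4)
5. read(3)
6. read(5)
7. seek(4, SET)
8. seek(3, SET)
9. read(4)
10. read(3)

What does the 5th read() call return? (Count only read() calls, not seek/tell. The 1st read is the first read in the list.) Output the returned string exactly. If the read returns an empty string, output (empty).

Answer: FK1K

Derivation:
After 1 (seek(-3, END)): offset=13
After 2 (read(8)): returned 'AQ0', offset=16
After 3 (seek(+0, END)): offset=16
After 4 (read(4)): returned '', offset=16
After 5 (read(3)): returned '', offset=16
After 6 (read(5)): returned '', offset=16
After 7 (seek(4, SET)): offset=4
After 8 (seek(3, SET)): offset=3
After 9 (read(4)): returned 'FK1K', offset=7
After 10 (read(3)): returned 'UNL', offset=10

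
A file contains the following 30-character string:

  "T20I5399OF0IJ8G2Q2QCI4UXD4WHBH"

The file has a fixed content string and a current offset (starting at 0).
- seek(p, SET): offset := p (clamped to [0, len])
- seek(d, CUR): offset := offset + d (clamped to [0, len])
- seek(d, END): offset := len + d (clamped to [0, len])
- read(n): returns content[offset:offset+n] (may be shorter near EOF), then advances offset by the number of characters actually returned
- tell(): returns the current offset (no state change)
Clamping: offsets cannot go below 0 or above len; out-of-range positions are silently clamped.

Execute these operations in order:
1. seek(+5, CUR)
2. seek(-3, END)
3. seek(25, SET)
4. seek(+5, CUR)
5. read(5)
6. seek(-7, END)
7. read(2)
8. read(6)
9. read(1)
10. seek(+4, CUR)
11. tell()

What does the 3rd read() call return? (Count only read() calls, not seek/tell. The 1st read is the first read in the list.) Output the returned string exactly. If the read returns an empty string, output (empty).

Answer: 4WHBH

Derivation:
After 1 (seek(+5, CUR)): offset=5
After 2 (seek(-3, END)): offset=27
After 3 (seek(25, SET)): offset=25
After 4 (seek(+5, CUR)): offset=30
After 5 (read(5)): returned '', offset=30
After 6 (seek(-7, END)): offset=23
After 7 (read(2)): returned 'XD', offset=25
After 8 (read(6)): returned '4WHBH', offset=30
After 9 (read(1)): returned '', offset=30
After 10 (seek(+4, CUR)): offset=30
After 11 (tell()): offset=30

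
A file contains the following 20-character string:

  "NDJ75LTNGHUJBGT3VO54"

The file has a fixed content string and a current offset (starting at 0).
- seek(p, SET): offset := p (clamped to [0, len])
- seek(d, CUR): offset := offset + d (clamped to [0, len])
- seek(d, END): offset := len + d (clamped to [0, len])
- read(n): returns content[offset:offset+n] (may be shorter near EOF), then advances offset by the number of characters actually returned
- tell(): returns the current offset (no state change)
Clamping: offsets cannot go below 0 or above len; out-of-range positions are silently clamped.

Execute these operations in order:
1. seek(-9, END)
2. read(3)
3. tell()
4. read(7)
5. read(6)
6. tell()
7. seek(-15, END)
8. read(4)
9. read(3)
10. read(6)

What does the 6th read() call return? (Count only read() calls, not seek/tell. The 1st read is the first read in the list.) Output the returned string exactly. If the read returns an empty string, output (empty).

Answer: BGT3VO

Derivation:
After 1 (seek(-9, END)): offset=11
After 2 (read(3)): returned 'JBG', offset=14
After 3 (tell()): offset=14
After 4 (read(7)): returned 'T3VO54', offset=20
After 5 (read(6)): returned '', offset=20
After 6 (tell()): offset=20
After 7 (seek(-15, END)): offset=5
After 8 (read(4)): returned 'LTNG', offset=9
After 9 (read(3)): returned 'HUJ', offset=12
After 10 (read(6)): returned 'BGT3VO', offset=18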